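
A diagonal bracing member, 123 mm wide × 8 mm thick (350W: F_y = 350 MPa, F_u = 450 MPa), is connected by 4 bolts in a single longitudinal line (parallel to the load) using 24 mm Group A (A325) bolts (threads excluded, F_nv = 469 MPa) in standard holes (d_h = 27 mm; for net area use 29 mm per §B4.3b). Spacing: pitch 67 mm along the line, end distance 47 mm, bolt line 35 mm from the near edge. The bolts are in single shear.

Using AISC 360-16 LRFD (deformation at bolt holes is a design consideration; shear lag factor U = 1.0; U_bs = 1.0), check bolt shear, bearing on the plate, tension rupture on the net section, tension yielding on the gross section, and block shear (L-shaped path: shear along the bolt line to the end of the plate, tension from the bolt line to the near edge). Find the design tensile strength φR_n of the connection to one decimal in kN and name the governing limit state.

253.8 kN (net-section rupture governs)

Bolt shear: A_b = π(24)²/4 = 452.39 mm². φR_n = 0.75 × 469 × 452.39 × 4 × 1 = 636.5 kN.
Bearing (8 mm plate, F_u = 450 MPa): end bolts L_c = 47 − 27/2 = 33.5, R_n = min(1.2×33.5×8×450, 2.4×24×8×450) = 144.72 kN/bolt; interior L_c = 67 − 27 = 40, R_n = 172.8 kN/bolt. φR_n = 0.75 × (1×144.72 + 3×172.8) = 497.3 kN.
Tension rupture (net): A_n = (123 − 1×29)×8 = 752 mm² (U = 1.0, A_e = A_n). φR_n = 0.75 × 450 × 752 = 253.8 kN.
Tension yield (gross): A_g = 123×8 = 984 mm². φR_n = 0.90 × 350 × 984 = 310.0 kN.
Block shear: shear path 1×[47+3×67] = 1×248 mm, A_gv = 1984, A_nv = 1×(248 − 3.5×29)×8 = 1172 mm²; tension to near edge: (35 − 0.5×29)×8 = 164 mm². R_n = min(0.6×450×1172, 0.6×350×1984) + 1.0×450×164 = min(316.44, 416.64) + 73.8 = 390.24 kN. φR_n = 0.75 × 390.24 = 292.7 kN.
Governing: min(636.5, 497.3, 253.8, 310.0, 292.7) = 253.8 kN → net-section rupture.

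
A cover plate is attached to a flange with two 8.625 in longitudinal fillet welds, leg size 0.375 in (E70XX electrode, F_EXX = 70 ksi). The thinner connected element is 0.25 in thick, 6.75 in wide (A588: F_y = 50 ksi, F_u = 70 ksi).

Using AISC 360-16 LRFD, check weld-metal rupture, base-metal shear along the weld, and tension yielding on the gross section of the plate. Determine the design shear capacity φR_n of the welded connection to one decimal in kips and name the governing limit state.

Weld metal: throat = 0.707×0.375 = 0.26513 in, L = 2×8.625 = 17.25 in. φR_n = 0.75 × 0.6 × 70 × 0.26513 × 17.25 = 144.1 kips.
Base metal shear (0.25 in plate): yield φR_n = 1.0×0.6×50×0.25×17.25 = 129.4 kips; rupture φR_n = 0.75×0.6×70×0.25×17.25 = 135.8 kips; take 129.4 kips (yield).
Tension yield (gross): A_g = 6.75×0.25 = 1.6875 in². φR_n = 0.90 × 50 × 1.6875 = 75.9 kips.
Governing: min(144.1, 129.4, 75.9) = 75.9 kips → gross-section yield.

75.9 kips (gross-section yield governs)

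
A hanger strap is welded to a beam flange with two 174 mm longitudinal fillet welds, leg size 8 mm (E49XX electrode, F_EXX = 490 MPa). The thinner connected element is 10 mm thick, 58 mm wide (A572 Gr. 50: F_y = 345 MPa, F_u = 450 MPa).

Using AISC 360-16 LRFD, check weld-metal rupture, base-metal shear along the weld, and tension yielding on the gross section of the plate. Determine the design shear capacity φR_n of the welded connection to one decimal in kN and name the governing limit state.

180.1 kN (gross-section yield governs)

Weld metal: throat = 0.707×8 = 5.656 mm, L = 2×174 = 348 mm. φR_n = 0.75 × 0.6 × 490 × 5.656 × 348 = 434.0 kN.
Base metal shear (10 mm plate): yield φR_n = 1.0×0.6×345×10×348 = 720.4 kN; rupture φR_n = 0.75×0.6×450×10×348 = 704.7 kN; take 704.7 kN (rupture).
Tension yield (gross): A_g = 58×10 = 580 mm². φR_n = 0.90 × 345 × 580 = 180.1 kN.
Governing: min(434.0, 704.7, 180.1) = 180.1 kN → gross-section yield.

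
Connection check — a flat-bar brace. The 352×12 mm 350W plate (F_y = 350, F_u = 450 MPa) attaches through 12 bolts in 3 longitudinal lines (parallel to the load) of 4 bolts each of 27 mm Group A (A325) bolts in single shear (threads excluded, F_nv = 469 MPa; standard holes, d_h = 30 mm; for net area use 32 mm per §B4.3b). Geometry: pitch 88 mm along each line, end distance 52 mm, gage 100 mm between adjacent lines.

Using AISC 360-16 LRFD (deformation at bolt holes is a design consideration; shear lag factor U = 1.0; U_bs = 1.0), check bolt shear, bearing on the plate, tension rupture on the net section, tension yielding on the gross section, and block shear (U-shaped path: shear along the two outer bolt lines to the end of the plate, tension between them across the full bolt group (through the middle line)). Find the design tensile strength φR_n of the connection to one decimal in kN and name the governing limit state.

Bolt shear: A_b = π(27)²/4 = 572.56 mm². φR_n = 0.75 × 469 × 572.56 × 12 × 1 = 2416.8 kN.
Bearing (12 mm plate, F_u = 450 MPa): end bolts L_c = 52 − 30/2 = 37, R_n = min(1.2×37×12×450, 2.4×27×12×450) = 239.76 kN/bolt; interior L_c = 88 − 30 = 58, R_n = 349.92 kN/bolt. φR_n = 0.75 × (3×239.76 + 9×349.92) = 2901.4 kN.
Tension rupture (net): A_n = (352 − 3×32)×12 = 3072 mm² (U = 1.0, A_e = A_n). φR_n = 0.75 × 450 × 3072 = 1036.8 kN.
Tension yield (gross): A_g = 352×12 = 4224 mm². φR_n = 0.90 × 350 × 4224 = 1330.6 kN.
Block shear: shear path 2×[52+3×88] = 2×316 mm, A_gv = 7584, A_nv = 2×(316 − 3.5×32)×12 = 4896 mm²; tension across gage: (200 − 2×32)×12 = 1632 mm². R_n = min(0.6×450×4896, 0.6×350×7584) + 1.0×450×1632 = min(1321.9, 1592.6) + 734.4 = 2056.3 kN. φR_n = 0.75 × 2056.3 = 1542.2 kN.
Governing: min(2416.8, 2901.4, 1036.8, 1330.6, 1542.2) = 1036.8 kN → net-section rupture.

1036.8 kN (net-section rupture governs)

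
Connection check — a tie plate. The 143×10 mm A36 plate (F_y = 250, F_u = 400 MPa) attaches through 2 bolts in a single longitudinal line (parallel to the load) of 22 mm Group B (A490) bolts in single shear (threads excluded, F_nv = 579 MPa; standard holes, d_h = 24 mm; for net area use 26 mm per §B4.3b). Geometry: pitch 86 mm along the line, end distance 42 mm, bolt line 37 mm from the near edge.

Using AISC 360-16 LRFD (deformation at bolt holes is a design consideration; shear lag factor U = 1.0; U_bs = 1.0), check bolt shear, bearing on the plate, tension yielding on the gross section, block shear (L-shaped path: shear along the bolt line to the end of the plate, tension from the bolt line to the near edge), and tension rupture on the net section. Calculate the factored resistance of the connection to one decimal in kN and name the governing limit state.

216.0 kN (block shear governs)

Bolt shear: A_b = π(22)²/4 = 380.13 mm². φR_n = 0.75 × 579 × 380.13 × 2 × 1 = 330.1 kN.
Bearing (10 mm plate, F_u = 400 MPa): end bolts L_c = 42 − 24/2 = 30, R_n = min(1.2×30×10×400, 2.4×22×10×400) = 144 kN/bolt; interior L_c = 86 − 24 = 62, R_n = 211.2 kN/bolt. φR_n = 0.75 × (1×144 + 1×211.2) = 266.4 kN.
Tension yield (gross): A_g = 143×10 = 1430 mm². φR_n = 0.90 × 250 × 1430 = 321.8 kN.
Block shear: shear path 1×[42+1×86] = 1×128 mm, A_gv = 1280, A_nv = 1×(128 − 1.5×26)×10 = 890 mm²; tension to near edge: (37 − 0.5×26)×10 = 240 mm². R_n = min(0.6×400×890, 0.6×250×1280) + 1.0×400×240 = min(213.6, 192) + 96 = 288 kN. φR_n = 0.75 × 288 = 216.0 kN.
Tension rupture (net): A_n = (143 − 1×26)×10 = 1170 mm² (U = 1.0, A_e = A_n). φR_n = 0.75 × 400 × 1170 = 351.0 kN.
Governing: min(330.1, 266.4, 321.8, 216.0, 351.0) = 216.0 kN → block shear.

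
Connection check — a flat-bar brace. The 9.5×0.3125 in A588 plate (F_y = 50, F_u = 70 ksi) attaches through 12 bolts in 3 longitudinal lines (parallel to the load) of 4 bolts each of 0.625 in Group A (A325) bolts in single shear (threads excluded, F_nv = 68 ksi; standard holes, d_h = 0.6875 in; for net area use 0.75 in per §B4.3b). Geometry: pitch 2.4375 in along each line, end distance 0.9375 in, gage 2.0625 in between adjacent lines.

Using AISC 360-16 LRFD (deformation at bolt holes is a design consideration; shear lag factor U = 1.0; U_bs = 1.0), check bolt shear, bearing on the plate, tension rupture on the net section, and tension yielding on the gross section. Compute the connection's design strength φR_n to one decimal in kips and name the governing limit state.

Bolt shear: A_b = π(0.625)²/4 = 0.3068 in². φR_n = 0.75 × 68 × 0.3068 × 12 × 1 = 187.8 kips.
Bearing (0.3125 in plate, F_u = 70 ksi): end bolts L_c = 0.9375 − 0.6875/2 = 0.59375, R_n = min(1.2×0.59375×0.3125×70, 2.4×0.625×0.3125×70) = 15.586 kips/bolt; interior L_c = 2.4375 − 0.6875 = 1.75, R_n = 32.813 kips/bolt. φR_n = 0.75 × (3×15.586 + 9×32.813) = 256.6 kips.
Tension rupture (net): A_n = (9.5 − 3×0.75)×0.3125 = 2.2656 in² (U = 1.0, A_e = A_n). φR_n = 0.75 × 70 × 2.2656 = 118.9 kips.
Tension yield (gross): A_g = 9.5×0.3125 = 2.9688 in². φR_n = 0.90 × 50 × 2.9688 = 133.6 kips.
Governing: min(187.8, 256.6, 118.9, 133.6) = 118.9 kips → net-section rupture.

118.9 kips (net-section rupture governs)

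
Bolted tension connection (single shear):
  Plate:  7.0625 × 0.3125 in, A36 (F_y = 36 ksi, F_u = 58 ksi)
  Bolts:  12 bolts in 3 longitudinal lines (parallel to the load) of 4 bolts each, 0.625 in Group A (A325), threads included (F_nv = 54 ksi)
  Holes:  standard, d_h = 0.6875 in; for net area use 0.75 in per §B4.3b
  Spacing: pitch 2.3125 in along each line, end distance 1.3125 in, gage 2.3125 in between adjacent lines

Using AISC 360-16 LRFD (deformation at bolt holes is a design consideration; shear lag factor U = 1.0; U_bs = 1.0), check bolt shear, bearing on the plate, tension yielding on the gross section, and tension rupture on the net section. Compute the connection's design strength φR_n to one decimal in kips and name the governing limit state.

Bolt shear: A_b = π(0.625)²/4 = 0.3068 in². φR_n = 0.75 × 54 × 0.3068 × 12 × 1 = 149.1 kips.
Bearing (0.3125 in plate, F_u = 58 ksi): end bolts L_c = 1.3125 − 0.6875/2 = 0.96875, R_n = min(1.2×0.96875×0.3125×58, 2.4×0.625×0.3125×58) = 21.07 kips/bolt; interior L_c = 2.3125 − 0.6875 = 1.625, R_n = 27.188 kips/bolt. φR_n = 0.75 × (3×21.07 + 9×27.188) = 230.9 kips.
Tension yield (gross): A_g = 7.0625×0.3125 = 2.207 in². φR_n = 0.90 × 36 × 2.207 = 71.5 kips.
Tension rupture (net): A_n = (7.0625 − 3×0.75)×0.3125 = 1.5039 in² (U = 1.0, A_e = A_n). φR_n = 0.75 × 58 × 1.5039 = 65.4 kips.
Governing: min(149.1, 230.9, 71.5, 65.4) = 65.4 kips → net-section rupture.

65.4 kips (net-section rupture governs)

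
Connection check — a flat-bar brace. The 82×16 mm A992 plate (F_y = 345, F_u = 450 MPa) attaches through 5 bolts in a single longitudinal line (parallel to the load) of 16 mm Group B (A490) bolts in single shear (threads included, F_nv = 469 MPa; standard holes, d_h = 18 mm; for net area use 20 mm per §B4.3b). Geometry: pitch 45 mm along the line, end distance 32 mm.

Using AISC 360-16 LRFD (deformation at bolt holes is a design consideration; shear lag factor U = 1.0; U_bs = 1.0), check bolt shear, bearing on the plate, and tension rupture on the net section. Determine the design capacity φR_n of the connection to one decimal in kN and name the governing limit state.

Bolt shear: A_b = π(16)²/4 = 201.06 mm². φR_n = 0.75 × 469 × 201.06 × 5 × 1 = 353.6 kN.
Bearing (16 mm plate, F_u = 450 MPa): end bolts L_c = 32 − 18/2 = 23, R_n = min(1.2×23×16×450, 2.4×16×16×450) = 198.72 kN/bolt; interior L_c = 45 − 18 = 27, R_n = 233.28 kN/bolt. φR_n = 0.75 × (1×198.72 + 4×233.28) = 848.9 kN.
Tension rupture (net): A_n = (82 − 1×20)×16 = 992 mm² (U = 1.0, A_e = A_n). φR_n = 0.75 × 450 × 992 = 334.8 kN.
Governing: min(353.6, 848.9, 334.8) = 334.8 kN → net-section rupture.

334.8 kN (net-section rupture governs)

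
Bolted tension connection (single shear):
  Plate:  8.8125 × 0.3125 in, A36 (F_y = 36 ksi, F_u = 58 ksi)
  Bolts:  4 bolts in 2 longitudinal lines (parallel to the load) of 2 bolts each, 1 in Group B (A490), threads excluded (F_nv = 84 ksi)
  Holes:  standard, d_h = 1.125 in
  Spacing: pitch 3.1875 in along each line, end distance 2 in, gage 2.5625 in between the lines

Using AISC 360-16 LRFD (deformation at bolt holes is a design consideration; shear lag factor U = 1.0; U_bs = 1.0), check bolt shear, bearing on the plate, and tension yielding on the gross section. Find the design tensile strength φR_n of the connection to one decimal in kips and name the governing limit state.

Bolt shear: A_b = π(1)²/4 = 0.7854 in². φR_n = 0.75 × 84 × 0.7854 × 4 × 1 = 197.9 kips.
Bearing (0.3125 in plate, F_u = 58 ksi): end bolts L_c = 2 − 1.125/2 = 1.4375, R_n = min(1.2×1.4375×0.3125×58, 2.4×1×0.3125×58) = 31.266 kips/bolt; interior L_c = 3.1875 − 1.125 = 2.0625, R_n = 43.5 kips/bolt. φR_n = 0.75 × (2×31.266 + 2×43.5) = 112.1 kips.
Tension yield (gross): A_g = 8.8125×0.3125 = 2.7539 in². φR_n = 0.90 × 36 × 2.7539 = 89.2 kips.
Governing: min(197.9, 112.1, 89.2) = 89.2 kips → gross-section yield.

89.2 kips (gross-section yield governs)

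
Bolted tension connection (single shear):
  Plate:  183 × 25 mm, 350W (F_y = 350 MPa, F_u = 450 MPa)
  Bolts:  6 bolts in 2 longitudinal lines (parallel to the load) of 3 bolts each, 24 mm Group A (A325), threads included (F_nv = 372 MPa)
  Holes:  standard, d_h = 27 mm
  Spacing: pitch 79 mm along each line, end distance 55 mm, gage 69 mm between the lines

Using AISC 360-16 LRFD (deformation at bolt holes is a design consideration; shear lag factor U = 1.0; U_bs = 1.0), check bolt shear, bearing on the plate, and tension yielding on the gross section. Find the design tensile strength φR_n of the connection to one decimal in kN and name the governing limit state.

Bolt shear: A_b = π(24)²/4 = 452.39 mm². φR_n = 0.75 × 372 × 452.39 × 6 × 1 = 757.3 kN.
Bearing (25 mm plate, F_u = 450 MPa): end bolts L_c = 55 − 27/2 = 41.5, R_n = min(1.2×41.5×25×450, 2.4×24×25×450) = 560.25 kN/bolt; interior L_c = 79 − 27 = 52, R_n = 648 kN/bolt. φR_n = 0.75 × (2×560.25 + 4×648) = 2784.4 kN.
Tension yield (gross): A_g = 183×25 = 4575 mm². φR_n = 0.90 × 350 × 4575 = 1441.1 kN.
Governing: min(757.3, 2784.4, 1441.1) = 757.3 kN → bolt shear.

757.3 kN (bolt shear governs)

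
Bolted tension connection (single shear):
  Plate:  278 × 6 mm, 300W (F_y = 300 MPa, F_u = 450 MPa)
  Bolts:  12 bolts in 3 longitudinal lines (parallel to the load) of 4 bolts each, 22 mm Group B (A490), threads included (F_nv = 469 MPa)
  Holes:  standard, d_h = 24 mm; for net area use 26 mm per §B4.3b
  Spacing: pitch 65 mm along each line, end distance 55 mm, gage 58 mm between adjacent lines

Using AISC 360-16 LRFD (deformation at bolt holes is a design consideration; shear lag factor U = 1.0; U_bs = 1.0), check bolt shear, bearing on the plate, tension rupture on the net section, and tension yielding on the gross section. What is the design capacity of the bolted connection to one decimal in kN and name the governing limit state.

405.0 kN (net-section rupture governs)

Bolt shear: A_b = π(22)²/4 = 380.13 mm². φR_n = 0.75 × 469 × 380.13 × 12 × 1 = 1604.5 kN.
Bearing (6 mm plate, F_u = 450 MPa): end bolts L_c = 55 − 24/2 = 43, R_n = min(1.2×43×6×450, 2.4×22×6×450) = 139.32 kN/bolt; interior L_c = 65 − 24 = 41, R_n = 132.84 kN/bolt. φR_n = 0.75 × (3×139.32 + 9×132.84) = 1210.1 kN.
Tension rupture (net): A_n = (278 − 3×26)×6 = 1200 mm² (U = 1.0, A_e = A_n). φR_n = 0.75 × 450 × 1200 = 405.0 kN.
Tension yield (gross): A_g = 278×6 = 1668 mm². φR_n = 0.90 × 300 × 1668 = 450.4 kN.
Governing: min(1604.5, 1210.1, 405.0, 450.4) = 405.0 kN → net-section rupture.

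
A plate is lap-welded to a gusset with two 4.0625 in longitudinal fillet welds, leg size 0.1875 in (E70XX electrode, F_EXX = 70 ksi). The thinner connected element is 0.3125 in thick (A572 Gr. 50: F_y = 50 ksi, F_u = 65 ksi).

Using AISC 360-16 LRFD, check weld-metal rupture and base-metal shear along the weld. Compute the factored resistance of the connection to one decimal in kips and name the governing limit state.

Weld metal: throat = 0.707×0.1875 = 0.13256 in, L = 2×4.0625 = 8.125 in. φR_n = 0.75 × 0.6 × 70 × 0.13256 × 8.125 = 33.9 kips.
Base metal shear (0.3125 in plate): yield φR_n = 1.0×0.6×50×0.3125×8.125 = 76.2 kips; rupture φR_n = 0.75×0.6×65×0.3125×8.125 = 74.3 kips; take 74.3 kips (rupture).
Governing: min(33.9, 74.3) = 33.9 kips → weld metal.

33.9 kips (weld metal governs)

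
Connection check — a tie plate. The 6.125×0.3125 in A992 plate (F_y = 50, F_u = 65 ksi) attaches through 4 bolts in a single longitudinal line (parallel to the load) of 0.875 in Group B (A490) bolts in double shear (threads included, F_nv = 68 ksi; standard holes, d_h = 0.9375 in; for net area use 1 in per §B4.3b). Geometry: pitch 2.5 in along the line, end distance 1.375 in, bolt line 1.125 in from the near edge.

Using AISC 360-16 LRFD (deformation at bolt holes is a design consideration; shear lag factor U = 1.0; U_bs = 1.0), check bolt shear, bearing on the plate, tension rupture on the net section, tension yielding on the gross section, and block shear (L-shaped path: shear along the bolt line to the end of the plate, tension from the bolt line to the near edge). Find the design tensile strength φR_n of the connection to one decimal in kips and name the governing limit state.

Bolt shear: A_b = π(0.875)²/4 = 0.60132 in². φR_n = 0.75 × 68 × 0.60132 × 4 × 2 = 245.3 kips.
Bearing (0.3125 in plate, F_u = 65 ksi): end bolts L_c = 1.375 − 0.9375/2 = 0.90625, R_n = min(1.2×0.90625×0.3125×65, 2.4×0.875×0.3125×65) = 22.09 kips/bolt; interior L_c = 2.5 − 0.9375 = 1.5625, R_n = 38.086 kips/bolt. φR_n = 0.75 × (1×22.09 + 3×38.086) = 102.3 kips.
Tension rupture (net): A_n = (6.125 − 1×1)×0.3125 = 1.6016 in² (U = 1.0, A_e = A_n). φR_n = 0.75 × 65 × 1.6016 = 78.1 kips.
Tension yield (gross): A_g = 6.125×0.3125 = 1.9141 in². φR_n = 0.90 × 50 × 1.9141 = 86.1 kips.
Block shear: shear path 1×[1.375+3×2.5] = 1×8.875 in, A_gv = 2.7734, A_nv = 1×(8.875 − 3.5×1)×0.3125 = 1.6797 in²; tension to near edge: (1.125 − 0.5×1)×0.3125 = 0.19531 in². R_n = min(0.6×65×1.6797, 0.6×50×2.7734) + 1.0×65×0.19531 = min(65.508, 83.202) + 12.695 = 78.203 kips. φR_n = 0.75 × 78.203 = 58.7 kips.
Governing: min(245.3, 102.3, 78.1, 86.1, 58.7) = 58.7 kips → block shear.

58.7 kips (block shear governs)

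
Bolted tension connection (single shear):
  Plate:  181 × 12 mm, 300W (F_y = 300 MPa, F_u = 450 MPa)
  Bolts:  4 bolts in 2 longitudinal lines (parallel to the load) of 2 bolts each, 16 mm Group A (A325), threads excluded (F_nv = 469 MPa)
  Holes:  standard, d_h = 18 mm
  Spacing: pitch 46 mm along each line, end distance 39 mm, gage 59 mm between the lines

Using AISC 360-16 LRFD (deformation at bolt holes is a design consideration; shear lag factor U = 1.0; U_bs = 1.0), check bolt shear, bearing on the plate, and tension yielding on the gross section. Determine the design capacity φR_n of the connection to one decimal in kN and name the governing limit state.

282.9 kN (bolt shear governs)

Bolt shear: A_b = π(16)²/4 = 201.06 mm². φR_n = 0.75 × 469 × 201.06 × 4 × 1 = 282.9 kN.
Bearing (12 mm plate, F_u = 450 MPa): end bolts L_c = 39 − 18/2 = 30, R_n = min(1.2×30×12×450, 2.4×16×12×450) = 194.4 kN/bolt; interior L_c = 46 − 18 = 28, R_n = 181.44 kN/bolt. φR_n = 0.75 × (2×194.4 + 2×181.44) = 563.8 kN.
Tension yield (gross): A_g = 181×12 = 2172 mm². φR_n = 0.90 × 300 × 2172 = 586.4 kN.
Governing: min(282.9, 563.8, 586.4) = 282.9 kN → bolt shear.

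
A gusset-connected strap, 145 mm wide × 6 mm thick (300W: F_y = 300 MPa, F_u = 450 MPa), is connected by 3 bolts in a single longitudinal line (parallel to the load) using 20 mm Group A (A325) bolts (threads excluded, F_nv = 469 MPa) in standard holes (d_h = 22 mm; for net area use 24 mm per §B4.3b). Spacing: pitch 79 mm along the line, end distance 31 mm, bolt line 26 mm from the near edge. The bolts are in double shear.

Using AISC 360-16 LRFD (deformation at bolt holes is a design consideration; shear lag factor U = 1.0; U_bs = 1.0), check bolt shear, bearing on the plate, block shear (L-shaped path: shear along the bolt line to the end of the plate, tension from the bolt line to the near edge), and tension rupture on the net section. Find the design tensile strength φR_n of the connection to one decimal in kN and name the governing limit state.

Bolt shear: A_b = π(20)²/4 = 314.16 mm². φR_n = 0.75 × 469 × 314.16 × 3 × 2 = 663.0 kN.
Bearing (6 mm plate, F_u = 450 MPa): end bolts L_c = 31 − 22/2 = 20, R_n = min(1.2×20×6×450, 2.4×20×6×450) = 64.8 kN/bolt; interior L_c = 79 − 22 = 57, R_n = 129.6 kN/bolt. φR_n = 0.75 × (1×64.8 + 2×129.6) = 243.0 kN.
Block shear: shear path 1×[31+2×79] = 1×189 mm, A_gv = 1134, A_nv = 1×(189 − 2.5×24)×6 = 774 mm²; tension to near edge: (26 − 0.5×24)×6 = 84 mm². R_n = min(0.6×450×774, 0.6×300×1134) + 1.0×450×84 = min(208.98, 204.12) + 37.8 = 241.92 kN. φR_n = 0.75 × 241.92 = 181.4 kN.
Tension rupture (net): A_n = (145 − 1×24)×6 = 726 mm² (U = 1.0, A_e = A_n). φR_n = 0.75 × 450 × 726 = 245.0 kN.
Governing: min(663.0, 243.0, 181.4, 245.0) = 181.4 kN → block shear.

181.4 kN (block shear governs)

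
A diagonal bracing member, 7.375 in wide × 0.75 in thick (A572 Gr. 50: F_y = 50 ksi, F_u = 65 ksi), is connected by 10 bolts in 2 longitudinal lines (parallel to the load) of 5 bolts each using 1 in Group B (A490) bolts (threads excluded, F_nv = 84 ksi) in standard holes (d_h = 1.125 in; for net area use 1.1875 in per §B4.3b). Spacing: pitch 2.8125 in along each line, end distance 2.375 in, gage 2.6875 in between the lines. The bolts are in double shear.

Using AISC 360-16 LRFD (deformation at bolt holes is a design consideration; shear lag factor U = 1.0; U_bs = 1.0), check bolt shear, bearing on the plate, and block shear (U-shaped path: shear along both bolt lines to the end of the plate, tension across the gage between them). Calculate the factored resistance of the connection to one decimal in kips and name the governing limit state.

418.2 kips (block shear governs)

Bolt shear: A_b = π(1)²/4 = 0.7854 in². φR_n = 0.75 × 84 × 0.7854 × 10 × 2 = 989.6 kips.
Bearing (0.75 in plate, F_u = 65 ksi): end bolts L_c = 2.375 − 1.125/2 = 1.8125, R_n = min(1.2×1.8125×0.75×65, 2.4×1×0.75×65) = 106.03 kips/bolt; interior L_c = 2.8125 − 1.125 = 1.6875, R_n = 98.719 kips/bolt. φR_n = 0.75 × (2×106.03 + 8×98.719) = 751.4 kips.
Block shear: shear path 2×[2.375+4×2.8125] = 2×13.625 in, A_gv = 20.438, A_nv = 2×(13.625 − 4.5×1.1875)×0.75 = 12.422 in²; tension across gage: (2.6875 − 1×1.1875)×0.75 = 1.125 in². R_n = min(0.6×65×12.422, 0.6×50×20.438) + 1.0×65×1.125 = min(484.46, 613.14) + 73.125 = 557.59 kips. φR_n = 0.75 × 557.59 = 418.2 kips.
Governing: min(989.6, 751.4, 418.2) = 418.2 kips → block shear.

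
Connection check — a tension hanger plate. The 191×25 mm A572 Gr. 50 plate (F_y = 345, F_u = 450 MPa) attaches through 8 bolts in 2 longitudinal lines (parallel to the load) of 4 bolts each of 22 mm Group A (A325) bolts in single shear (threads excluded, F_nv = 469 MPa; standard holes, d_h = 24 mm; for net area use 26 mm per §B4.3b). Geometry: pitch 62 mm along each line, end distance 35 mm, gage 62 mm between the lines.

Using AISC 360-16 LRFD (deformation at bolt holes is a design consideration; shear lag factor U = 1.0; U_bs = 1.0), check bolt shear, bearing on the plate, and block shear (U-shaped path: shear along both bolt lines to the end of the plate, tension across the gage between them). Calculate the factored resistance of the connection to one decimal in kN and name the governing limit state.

Bolt shear: A_b = π(22)²/4 = 380.13 mm². φR_n = 0.75 × 469 × 380.13 × 8 × 1 = 1069.7 kN.
Bearing (25 mm plate, F_u = 450 MPa): end bolts L_c = 35 − 24/2 = 23, R_n = min(1.2×23×25×450, 2.4×22×25×450) = 310.5 kN/bolt; interior L_c = 62 − 24 = 38, R_n = 513 kN/bolt. φR_n = 0.75 × (2×310.5 + 6×513) = 2774.3 kN.
Block shear: shear path 2×[35+3×62] = 2×221 mm, A_gv = 11050, A_nv = 2×(221 − 3.5×26)×25 = 6500 mm²; tension across gage: (62 − 1×26)×25 = 900 mm². R_n = min(0.6×450×6500, 0.6×345×11050) + 1.0×450×900 = min(1755, 2287.4) + 405 = 2160 kN. φR_n = 0.75 × 2160 = 1620.0 kN.
Governing: min(1069.7, 2774.3, 1620.0) = 1069.7 kN → bolt shear.

1069.7 kN (bolt shear governs)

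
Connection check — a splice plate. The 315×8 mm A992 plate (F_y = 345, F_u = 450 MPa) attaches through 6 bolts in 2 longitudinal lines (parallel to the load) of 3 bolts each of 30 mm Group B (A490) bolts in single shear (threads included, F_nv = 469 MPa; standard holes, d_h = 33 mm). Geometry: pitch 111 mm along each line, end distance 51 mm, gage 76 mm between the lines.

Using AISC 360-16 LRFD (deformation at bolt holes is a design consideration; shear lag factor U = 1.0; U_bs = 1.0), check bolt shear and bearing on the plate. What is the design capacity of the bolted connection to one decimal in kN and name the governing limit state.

Bolt shear: A_b = π(30)²/4 = 706.86 mm². φR_n = 0.75 × 469 × 706.86 × 6 × 1 = 1491.8 kN.
Bearing (8 mm plate, F_u = 450 MPa): end bolts L_c = 51 − 33/2 = 34.5, R_n = min(1.2×34.5×8×450, 2.4×30×8×450) = 149.04 kN/bolt; interior L_c = 111 − 33 = 78, R_n = 259.2 kN/bolt. φR_n = 0.75 × (2×149.04 + 4×259.2) = 1001.2 kN.
Governing: min(1491.8, 1001.2) = 1001.2 kN → bearing.

1001.2 kN (bearing governs)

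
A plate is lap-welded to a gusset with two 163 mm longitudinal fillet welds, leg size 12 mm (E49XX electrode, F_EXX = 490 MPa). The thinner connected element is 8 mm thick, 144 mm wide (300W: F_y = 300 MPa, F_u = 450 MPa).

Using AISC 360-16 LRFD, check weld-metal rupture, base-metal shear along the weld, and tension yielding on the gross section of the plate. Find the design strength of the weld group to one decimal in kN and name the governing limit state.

311.0 kN (gross-section yield governs)

Weld metal: throat = 0.707×12 = 8.484 mm, L = 2×163 = 326 mm. φR_n = 0.75 × 0.6 × 490 × 8.484 × 326 = 609.9 kN.
Base metal shear (8 mm plate): yield φR_n = 1.0×0.6×300×8×326 = 469.4 kN; rupture φR_n = 0.75×0.6×450×8×326 = 528.1 kN; take 469.4 kN (yield).
Tension yield (gross): A_g = 144×8 = 1152 mm². φR_n = 0.90 × 300 × 1152 = 311.0 kN.
Governing: min(609.9, 469.4, 311.0) = 311.0 kN → gross-section yield.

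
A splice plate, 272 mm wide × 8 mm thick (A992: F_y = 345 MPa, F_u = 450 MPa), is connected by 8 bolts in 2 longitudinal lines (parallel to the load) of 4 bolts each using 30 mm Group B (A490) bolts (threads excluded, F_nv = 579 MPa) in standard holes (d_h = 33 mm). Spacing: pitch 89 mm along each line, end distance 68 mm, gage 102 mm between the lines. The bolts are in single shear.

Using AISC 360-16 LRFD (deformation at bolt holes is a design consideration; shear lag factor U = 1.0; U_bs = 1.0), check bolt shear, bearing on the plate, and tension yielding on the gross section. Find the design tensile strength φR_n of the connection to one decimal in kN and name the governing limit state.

Bolt shear: A_b = π(30)²/4 = 706.86 mm². φR_n = 0.75 × 579 × 706.86 × 8 × 1 = 2455.6 kN.
Bearing (8 mm plate, F_u = 450 MPa): end bolts L_c = 68 − 33/2 = 51.5, R_n = min(1.2×51.5×8×450, 2.4×30×8×450) = 222.48 kN/bolt; interior L_c = 89 − 33 = 56, R_n = 241.92 kN/bolt. φR_n = 0.75 × (2×222.48 + 6×241.92) = 1422.4 kN.
Tension yield (gross): A_g = 272×8 = 2176 mm². φR_n = 0.90 × 345 × 2176 = 675.6 kN.
Governing: min(2455.6, 1422.4, 675.6) = 675.6 kN → gross-section yield.

675.6 kN (gross-section yield governs)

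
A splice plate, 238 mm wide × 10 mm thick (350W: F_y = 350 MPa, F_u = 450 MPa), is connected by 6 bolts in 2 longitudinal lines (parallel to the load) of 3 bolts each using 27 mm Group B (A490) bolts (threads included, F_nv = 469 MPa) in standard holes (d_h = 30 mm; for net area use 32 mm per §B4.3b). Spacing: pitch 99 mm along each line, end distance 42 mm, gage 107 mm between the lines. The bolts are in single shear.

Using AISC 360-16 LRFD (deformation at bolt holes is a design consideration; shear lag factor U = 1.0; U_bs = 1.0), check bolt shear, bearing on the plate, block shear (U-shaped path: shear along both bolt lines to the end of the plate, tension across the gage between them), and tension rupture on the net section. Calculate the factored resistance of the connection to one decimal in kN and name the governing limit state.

Bolt shear: A_b = π(27)²/4 = 572.56 mm². φR_n = 0.75 × 469 × 572.56 × 6 × 1 = 1208.4 kN.
Bearing (10 mm plate, F_u = 450 MPa): end bolts L_c = 42 − 30/2 = 27, R_n = min(1.2×27×10×450, 2.4×27×10×450) = 145.8 kN/bolt; interior L_c = 99 − 30 = 69, R_n = 291.6 kN/bolt. φR_n = 0.75 × (2×145.8 + 4×291.6) = 1093.5 kN.
Block shear: shear path 2×[42+2×99] = 2×240 mm, A_gv = 4800, A_nv = 2×(240 − 2.5×32)×10 = 3200 mm²; tension across gage: (107 − 1×32)×10 = 750 mm². R_n = min(0.6×450×3200, 0.6×350×4800) + 1.0×450×750 = min(864, 1008) + 337.5 = 1201.5 kN. φR_n = 0.75 × 1201.5 = 901.1 kN.
Tension rupture (net): A_n = (238 − 2×32)×10 = 1740 mm² (U = 1.0, A_e = A_n). φR_n = 0.75 × 450 × 1740 = 587.3 kN.
Governing: min(1208.4, 1093.5, 901.1, 587.3) = 587.3 kN → net-section rupture.

587.3 kN (net-section rupture governs)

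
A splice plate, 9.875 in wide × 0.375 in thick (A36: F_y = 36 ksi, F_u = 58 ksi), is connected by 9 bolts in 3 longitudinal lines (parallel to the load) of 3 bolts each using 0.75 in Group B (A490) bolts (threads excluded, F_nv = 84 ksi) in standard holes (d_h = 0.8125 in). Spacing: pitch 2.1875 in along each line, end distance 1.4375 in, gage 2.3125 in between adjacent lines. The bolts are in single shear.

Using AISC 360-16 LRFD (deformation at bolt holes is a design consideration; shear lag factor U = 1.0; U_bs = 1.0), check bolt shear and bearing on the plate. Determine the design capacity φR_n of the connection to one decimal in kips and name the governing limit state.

222.1 kips (bearing governs)

Bolt shear: A_b = π(0.75)²/4 = 0.44179 in². φR_n = 0.75 × 84 × 0.44179 × 9 × 1 = 250.5 kips.
Bearing (0.375 in plate, F_u = 58 ksi): end bolts L_c = 1.4375 − 0.8125/2 = 1.03125, R_n = min(1.2×1.03125×0.375×58, 2.4×0.75×0.375×58) = 26.916 kips/bolt; interior L_c = 2.1875 − 0.8125 = 1.375, R_n = 35.888 kips/bolt. φR_n = 0.75 × (3×26.916 + 6×35.888) = 222.1 kips.
Governing: min(250.5, 222.1) = 222.1 kips → bearing.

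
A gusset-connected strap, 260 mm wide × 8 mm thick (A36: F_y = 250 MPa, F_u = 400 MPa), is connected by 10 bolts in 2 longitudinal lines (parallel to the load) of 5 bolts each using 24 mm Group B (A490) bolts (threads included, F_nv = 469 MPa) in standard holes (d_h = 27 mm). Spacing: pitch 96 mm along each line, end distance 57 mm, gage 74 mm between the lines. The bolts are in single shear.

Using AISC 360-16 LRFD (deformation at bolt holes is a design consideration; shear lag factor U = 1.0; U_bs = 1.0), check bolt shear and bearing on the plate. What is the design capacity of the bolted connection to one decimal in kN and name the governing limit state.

1356.5 kN (bearing governs)

Bolt shear: A_b = π(24)²/4 = 452.39 mm². φR_n = 0.75 × 469 × 452.39 × 10 × 1 = 1591.3 kN.
Bearing (8 mm plate, F_u = 400 MPa): end bolts L_c = 57 − 27/2 = 43.5, R_n = min(1.2×43.5×8×400, 2.4×24×8×400) = 167.04 kN/bolt; interior L_c = 96 − 27 = 69, R_n = 184.32 kN/bolt. φR_n = 0.75 × (2×167.04 + 8×184.32) = 1356.5 kN.
Governing: min(1591.3, 1356.5) = 1356.5 kN → bearing.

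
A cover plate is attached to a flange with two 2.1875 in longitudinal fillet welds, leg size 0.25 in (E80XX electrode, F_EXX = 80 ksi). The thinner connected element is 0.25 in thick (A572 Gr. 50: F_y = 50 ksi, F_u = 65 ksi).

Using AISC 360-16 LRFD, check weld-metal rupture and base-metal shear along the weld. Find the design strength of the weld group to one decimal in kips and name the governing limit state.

27.8 kips (weld metal governs)

Weld metal: throat = 0.707×0.25 = 0.17675 in, L = 2×2.1875 = 4.375 in. φR_n = 0.75 × 0.6 × 80 × 0.17675 × 4.375 = 27.8 kips.
Base metal shear (0.25 in plate): yield φR_n = 1.0×0.6×50×0.25×4.375 = 32.8 kips; rupture φR_n = 0.75×0.6×65×0.25×4.375 = 32.0 kips; take 32.0 kips (rupture).
Governing: min(27.8, 32.0) = 27.8 kips → weld metal.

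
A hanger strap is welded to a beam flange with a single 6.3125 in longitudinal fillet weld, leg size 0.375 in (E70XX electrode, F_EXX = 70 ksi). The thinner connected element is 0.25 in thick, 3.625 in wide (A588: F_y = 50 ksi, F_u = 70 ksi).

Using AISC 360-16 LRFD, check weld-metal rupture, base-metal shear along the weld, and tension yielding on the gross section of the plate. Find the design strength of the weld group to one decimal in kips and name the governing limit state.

Weld metal: throat = 0.707×0.375 = 0.26513 in, L = 6.3125 in. φR_n = 0.75 × 0.6 × 70 × 0.26513 × 6.3125 = 52.7 kips.
Base metal shear (0.25 in plate): yield φR_n = 1.0×0.6×50×0.25×6.3125 = 47.3 kips; rupture φR_n = 0.75×0.6×70×0.25×6.3125 = 49.7 kips; take 47.3 kips (yield).
Tension yield (gross): A_g = 3.625×0.25 = 0.90625 in². φR_n = 0.90 × 50 × 0.90625 = 40.8 kips.
Governing: min(52.7, 47.3, 40.8) = 40.8 kips → gross-section yield.

40.8 kips (gross-section yield governs)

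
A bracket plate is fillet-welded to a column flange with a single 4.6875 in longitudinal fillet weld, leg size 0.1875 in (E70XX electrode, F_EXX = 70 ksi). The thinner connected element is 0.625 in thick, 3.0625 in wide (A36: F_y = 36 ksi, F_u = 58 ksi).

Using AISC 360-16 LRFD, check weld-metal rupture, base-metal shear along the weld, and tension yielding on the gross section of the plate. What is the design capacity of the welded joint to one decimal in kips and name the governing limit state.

19.6 kips (weld metal governs)

Weld metal: throat = 0.707×0.1875 = 0.13256 in, L = 4.6875 in. φR_n = 0.75 × 0.6 × 70 × 0.13256 × 4.6875 = 19.6 kips.
Base metal shear (0.625 in plate): yield φR_n = 1.0×0.6×36×0.625×4.6875 = 63.3 kips; rupture φR_n = 0.75×0.6×58×0.625×4.6875 = 76.5 kips; take 63.3 kips (yield).
Tension yield (gross): A_g = 3.0625×0.625 = 1.9141 in². φR_n = 0.90 × 36 × 1.9141 = 62.0 kips.
Governing: min(19.6, 63.3, 62.0) = 19.6 kips → weld metal.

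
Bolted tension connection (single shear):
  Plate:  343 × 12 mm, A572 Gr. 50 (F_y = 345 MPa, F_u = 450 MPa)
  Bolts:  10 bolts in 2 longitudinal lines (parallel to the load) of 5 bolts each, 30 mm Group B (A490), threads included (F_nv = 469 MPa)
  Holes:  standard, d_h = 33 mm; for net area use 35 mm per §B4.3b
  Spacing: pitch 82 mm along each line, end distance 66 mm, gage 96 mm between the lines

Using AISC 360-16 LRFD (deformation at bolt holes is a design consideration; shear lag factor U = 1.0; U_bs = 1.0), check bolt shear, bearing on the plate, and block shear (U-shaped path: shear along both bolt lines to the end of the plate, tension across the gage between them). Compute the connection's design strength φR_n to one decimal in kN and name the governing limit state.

Bolt shear: A_b = π(30)²/4 = 706.86 mm². φR_n = 0.75 × 469 × 706.86 × 10 × 1 = 2486.4 kN.
Bearing (12 mm plate, F_u = 450 MPa): end bolts L_c = 66 − 33/2 = 49.5, R_n = min(1.2×49.5×12×450, 2.4×30×12×450) = 320.76 kN/bolt; interior L_c = 82 − 33 = 49, R_n = 317.52 kN/bolt. φR_n = 0.75 × (2×320.76 + 8×317.52) = 2386.3 kN.
Block shear: shear path 2×[66+4×82] = 2×394 mm, A_gv = 9456, A_nv = 2×(394 − 4.5×35)×12 = 5676 mm²; tension across gage: (96 − 1×35)×12 = 732 mm². R_n = min(0.6×450×5676, 0.6×345×9456) + 1.0×450×732 = min(1532.5, 1957.4) + 329.4 = 1861.9 kN. φR_n = 0.75 × 1861.9 = 1396.4 kN.
Governing: min(2486.4, 2386.3, 1396.4) = 1396.4 kN → block shear.

1396.4 kN (block shear governs)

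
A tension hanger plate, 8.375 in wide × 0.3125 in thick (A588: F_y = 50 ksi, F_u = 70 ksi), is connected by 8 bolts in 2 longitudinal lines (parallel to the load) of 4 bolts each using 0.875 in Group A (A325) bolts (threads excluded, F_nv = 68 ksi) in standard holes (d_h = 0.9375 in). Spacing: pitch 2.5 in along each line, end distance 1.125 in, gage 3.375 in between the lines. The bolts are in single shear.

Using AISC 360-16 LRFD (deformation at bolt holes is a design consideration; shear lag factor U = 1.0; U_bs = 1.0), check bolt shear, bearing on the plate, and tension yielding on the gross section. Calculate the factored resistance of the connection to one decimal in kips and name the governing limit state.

117.8 kips (gross-section yield governs)

Bolt shear: A_b = π(0.875)²/4 = 0.60132 in². φR_n = 0.75 × 68 × 0.60132 × 8 × 1 = 245.3 kips.
Bearing (0.3125 in plate, F_u = 70 ksi): end bolts L_c = 1.125 − 0.9375/2 = 0.65625, R_n = min(1.2×0.65625×0.3125×70, 2.4×0.875×0.3125×70) = 17.227 kips/bolt; interior L_c = 2.5 − 0.9375 = 1.5625, R_n = 41.016 kips/bolt. φR_n = 0.75 × (2×17.227 + 6×41.016) = 210.4 kips.
Tension yield (gross): A_g = 8.375×0.3125 = 2.6172 in². φR_n = 0.90 × 50 × 2.6172 = 117.8 kips.
Governing: min(245.3, 210.4, 117.8) = 117.8 kips → gross-section yield.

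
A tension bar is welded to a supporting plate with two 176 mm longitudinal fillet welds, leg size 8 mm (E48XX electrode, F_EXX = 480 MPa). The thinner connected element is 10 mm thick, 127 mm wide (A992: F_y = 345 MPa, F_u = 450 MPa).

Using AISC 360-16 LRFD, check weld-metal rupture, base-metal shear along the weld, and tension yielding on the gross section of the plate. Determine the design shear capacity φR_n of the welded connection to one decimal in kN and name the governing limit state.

Weld metal: throat = 0.707×8 = 5.656 mm, L = 2×176 = 352 mm. φR_n = 0.75 × 0.6 × 480 × 5.656 × 352 = 430.0 kN.
Base metal shear (10 mm plate): yield φR_n = 1.0×0.6×345×10×352 = 728.6 kN; rupture φR_n = 0.75×0.6×450×10×352 = 712.8 kN; take 712.8 kN (rupture).
Tension yield (gross): A_g = 127×10 = 1270 mm². φR_n = 0.90 × 345 × 1270 = 394.3 kN.
Governing: min(430.0, 712.8, 394.3) = 394.3 kN → gross-section yield.

394.3 kN (gross-section yield governs)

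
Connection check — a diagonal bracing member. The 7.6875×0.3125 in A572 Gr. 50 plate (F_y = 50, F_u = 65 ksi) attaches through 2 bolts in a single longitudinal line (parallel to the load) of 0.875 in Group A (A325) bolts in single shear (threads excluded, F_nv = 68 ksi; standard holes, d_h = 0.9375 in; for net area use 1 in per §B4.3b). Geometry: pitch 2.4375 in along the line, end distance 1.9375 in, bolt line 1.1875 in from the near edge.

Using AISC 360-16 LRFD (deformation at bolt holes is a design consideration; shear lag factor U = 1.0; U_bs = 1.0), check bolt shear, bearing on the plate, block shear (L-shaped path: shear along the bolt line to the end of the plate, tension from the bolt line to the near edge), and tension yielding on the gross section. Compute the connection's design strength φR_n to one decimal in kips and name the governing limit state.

36.8 kips (block shear governs)

Bolt shear: A_b = π(0.875)²/4 = 0.60132 in². φR_n = 0.75 × 68 × 0.60132 × 2 × 1 = 61.3 kips.
Bearing (0.3125 in plate, F_u = 65 ksi): end bolts L_c = 1.9375 − 0.9375/2 = 1.46875, R_n = min(1.2×1.46875×0.3125×65, 2.4×0.875×0.3125×65) = 35.801 kips/bolt; interior L_c = 2.4375 − 0.9375 = 1.5, R_n = 36.563 kips/bolt. φR_n = 0.75 × (1×35.801 + 1×36.563) = 54.3 kips.
Block shear: shear path 1×[1.9375+1×2.4375] = 1×4.375 in, A_gv = 1.3672, A_nv = 1×(4.375 − 1.5×1)×0.3125 = 0.89844 in²; tension to near edge: (1.1875 − 0.5×1)×0.3125 = 0.21484 in². R_n = min(0.6×65×0.89844, 0.6×50×1.3672) + 1.0×65×0.21484 = min(35.039, 41.016) + 13.965 = 49.004 kips. φR_n = 0.75 × 49.004 = 36.8 kips.
Tension yield (gross): A_g = 7.6875×0.3125 = 2.4023 in². φR_n = 0.90 × 50 × 2.4023 = 108.1 kips.
Governing: min(61.3, 54.3, 36.8, 108.1) = 36.8 kips → block shear.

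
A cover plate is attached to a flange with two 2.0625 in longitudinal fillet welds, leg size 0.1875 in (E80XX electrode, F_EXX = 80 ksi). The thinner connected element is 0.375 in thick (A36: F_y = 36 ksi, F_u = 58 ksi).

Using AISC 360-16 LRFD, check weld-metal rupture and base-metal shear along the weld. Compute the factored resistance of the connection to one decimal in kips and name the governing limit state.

19.7 kips (weld metal governs)

Weld metal: throat = 0.707×0.1875 = 0.13256 in, L = 2×2.0625 = 4.125 in. φR_n = 0.75 × 0.6 × 80 × 0.13256 × 4.125 = 19.7 kips.
Base metal shear (0.375 in plate): yield φR_n = 1.0×0.6×36×0.375×4.125 = 33.4 kips; rupture φR_n = 0.75×0.6×58×0.375×4.125 = 40.4 kips; take 33.4 kips (yield).
Governing: min(19.7, 33.4) = 19.7 kips → weld metal.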